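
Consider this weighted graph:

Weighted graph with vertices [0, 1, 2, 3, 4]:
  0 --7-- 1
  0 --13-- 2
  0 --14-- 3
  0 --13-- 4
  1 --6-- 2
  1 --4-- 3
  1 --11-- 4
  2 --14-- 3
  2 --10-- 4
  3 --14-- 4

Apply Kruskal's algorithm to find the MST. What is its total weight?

Applying Kruskal's algorithm (sort edges by weight, add if no cycle):
  Add (1,3) w=4
  Add (1,2) w=6
  Add (0,1) w=7
  Add (2,4) w=10
  Skip (1,4) w=11 (creates cycle)
  Skip (0,4) w=13 (creates cycle)
  Skip (0,2) w=13 (creates cycle)
  Skip (0,3) w=14 (creates cycle)
  Skip (2,3) w=14 (creates cycle)
  Skip (3,4) w=14 (creates cycle)
MST weight = 27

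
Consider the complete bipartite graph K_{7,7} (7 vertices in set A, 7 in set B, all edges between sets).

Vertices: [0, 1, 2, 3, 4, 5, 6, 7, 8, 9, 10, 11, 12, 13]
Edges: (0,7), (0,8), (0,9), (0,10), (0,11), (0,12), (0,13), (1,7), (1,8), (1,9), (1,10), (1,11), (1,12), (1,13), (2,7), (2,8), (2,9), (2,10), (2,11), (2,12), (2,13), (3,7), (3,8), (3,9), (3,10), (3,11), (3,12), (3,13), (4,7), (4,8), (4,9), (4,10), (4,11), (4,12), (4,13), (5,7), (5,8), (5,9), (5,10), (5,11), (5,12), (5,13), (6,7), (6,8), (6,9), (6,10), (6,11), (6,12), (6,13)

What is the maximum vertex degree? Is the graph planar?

Set-A vertices have degree 7; set-B vertices have degree 7. Maximum degree = max(7,7) = 7.
K_{7,7} contains K_{3,3} as a subgraph (since both sides have >= 3 vertices); by Kuratowski's theorem it is not planar.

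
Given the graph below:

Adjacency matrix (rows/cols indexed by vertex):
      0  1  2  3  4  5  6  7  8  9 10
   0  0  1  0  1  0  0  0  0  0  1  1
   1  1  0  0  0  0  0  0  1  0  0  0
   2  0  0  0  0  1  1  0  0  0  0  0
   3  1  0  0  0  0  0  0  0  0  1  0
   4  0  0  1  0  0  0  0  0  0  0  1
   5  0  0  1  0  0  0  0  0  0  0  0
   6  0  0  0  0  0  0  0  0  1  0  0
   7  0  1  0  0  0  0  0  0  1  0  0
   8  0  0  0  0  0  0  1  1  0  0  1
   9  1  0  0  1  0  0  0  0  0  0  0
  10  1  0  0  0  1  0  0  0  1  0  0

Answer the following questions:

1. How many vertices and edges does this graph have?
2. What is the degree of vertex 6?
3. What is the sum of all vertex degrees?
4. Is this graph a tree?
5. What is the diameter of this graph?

Count: 11 vertices, 12 edges.
Vertex 6 has neighbors [8], degree = 1.
Handshaking lemma: 2 * 12 = 24.
A tree on 11 vertices has 10 edges. This graph has 12 edges (2 extra). Not a tree.
Diameter (longest shortest path) = 5.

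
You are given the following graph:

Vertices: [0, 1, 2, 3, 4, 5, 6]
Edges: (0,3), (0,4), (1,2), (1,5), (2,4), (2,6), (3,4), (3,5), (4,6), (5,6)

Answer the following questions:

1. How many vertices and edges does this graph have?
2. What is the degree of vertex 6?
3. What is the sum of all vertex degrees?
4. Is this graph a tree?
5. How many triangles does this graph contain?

Count: 7 vertices, 10 edges.
Vertex 6 has neighbors [2, 4, 5], degree = 3.
Handshaking lemma: 2 * 10 = 20.
A tree on 7 vertices has 6 edges. This graph has 10 edges (4 extra). Not a tree.
Number of triangles = 2.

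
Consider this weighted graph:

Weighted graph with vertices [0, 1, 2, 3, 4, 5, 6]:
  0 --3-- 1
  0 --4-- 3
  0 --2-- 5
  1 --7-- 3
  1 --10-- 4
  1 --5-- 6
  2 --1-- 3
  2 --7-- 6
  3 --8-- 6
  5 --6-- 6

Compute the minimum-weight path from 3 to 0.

Using Dijkstra's algorithm from vertex 3:
Shortest path: 3 -> 0
Total weight: 4 = 4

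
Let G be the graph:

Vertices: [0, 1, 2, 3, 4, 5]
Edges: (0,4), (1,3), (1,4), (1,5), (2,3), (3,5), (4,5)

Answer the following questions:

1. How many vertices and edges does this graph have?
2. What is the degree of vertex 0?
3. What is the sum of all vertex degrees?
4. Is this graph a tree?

Count: 6 vertices, 7 edges.
Vertex 0 has neighbors [4], degree = 1.
Handshaking lemma: 2 * 7 = 14.
A tree on 6 vertices has 5 edges. This graph has 7 edges (2 extra). Not a tree.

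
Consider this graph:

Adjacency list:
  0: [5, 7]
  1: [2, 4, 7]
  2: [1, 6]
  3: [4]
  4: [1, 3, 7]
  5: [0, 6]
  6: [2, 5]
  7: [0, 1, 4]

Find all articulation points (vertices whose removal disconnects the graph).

An articulation point is a vertex whose removal disconnects the graph.
Articulation points: [4]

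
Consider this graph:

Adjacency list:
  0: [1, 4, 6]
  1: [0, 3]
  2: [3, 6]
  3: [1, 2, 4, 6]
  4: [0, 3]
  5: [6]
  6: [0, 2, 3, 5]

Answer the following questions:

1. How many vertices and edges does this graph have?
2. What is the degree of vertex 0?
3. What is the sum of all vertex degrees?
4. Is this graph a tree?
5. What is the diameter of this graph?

Count: 7 vertices, 9 edges.
Vertex 0 has neighbors [1, 4, 6], degree = 3.
Handshaking lemma: 2 * 9 = 18.
A tree on 7 vertices has 6 edges. This graph has 9 edges (3 extra). Not a tree.
Diameter (longest shortest path) = 3.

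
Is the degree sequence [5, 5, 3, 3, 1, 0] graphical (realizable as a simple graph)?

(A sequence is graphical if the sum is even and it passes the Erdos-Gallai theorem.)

Sum of degrees = 17. Sum is odd, so the sequence is NOT graphical.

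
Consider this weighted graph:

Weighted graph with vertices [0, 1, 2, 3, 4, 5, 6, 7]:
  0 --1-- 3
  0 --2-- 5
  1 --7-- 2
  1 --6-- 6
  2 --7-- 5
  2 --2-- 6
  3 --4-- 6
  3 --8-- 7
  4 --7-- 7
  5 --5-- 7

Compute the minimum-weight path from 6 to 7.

Using Dijkstra's algorithm from vertex 6:
Shortest path: 6 -> 3 -> 7
Total weight: 4 + 8 = 12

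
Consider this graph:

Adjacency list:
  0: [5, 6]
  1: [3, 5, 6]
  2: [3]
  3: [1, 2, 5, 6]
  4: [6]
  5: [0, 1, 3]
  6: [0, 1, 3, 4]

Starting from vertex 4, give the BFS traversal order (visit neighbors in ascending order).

BFS from vertex 4 (neighbors processed in ascending order):
Visit order: 4, 6, 0, 1, 3, 5, 2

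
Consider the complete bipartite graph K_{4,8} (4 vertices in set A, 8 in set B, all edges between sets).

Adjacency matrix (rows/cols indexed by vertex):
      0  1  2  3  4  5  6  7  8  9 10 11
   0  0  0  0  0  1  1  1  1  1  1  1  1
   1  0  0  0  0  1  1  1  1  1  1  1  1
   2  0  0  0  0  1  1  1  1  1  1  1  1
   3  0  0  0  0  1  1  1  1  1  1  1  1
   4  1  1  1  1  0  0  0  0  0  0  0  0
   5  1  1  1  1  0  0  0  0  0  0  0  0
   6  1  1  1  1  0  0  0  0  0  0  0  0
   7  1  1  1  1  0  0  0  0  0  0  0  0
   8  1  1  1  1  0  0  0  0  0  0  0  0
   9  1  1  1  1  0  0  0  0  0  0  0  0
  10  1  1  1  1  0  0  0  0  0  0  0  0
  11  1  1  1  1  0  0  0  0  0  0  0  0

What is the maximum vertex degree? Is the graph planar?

Set-A vertices have degree 8; set-B vertices have degree 4. Maximum degree = max(4,8) = 8.
K_{4,8} contains K_{3,3} as a subgraph (since both sides have >= 3 vertices); by Kuratowski's theorem it is not planar.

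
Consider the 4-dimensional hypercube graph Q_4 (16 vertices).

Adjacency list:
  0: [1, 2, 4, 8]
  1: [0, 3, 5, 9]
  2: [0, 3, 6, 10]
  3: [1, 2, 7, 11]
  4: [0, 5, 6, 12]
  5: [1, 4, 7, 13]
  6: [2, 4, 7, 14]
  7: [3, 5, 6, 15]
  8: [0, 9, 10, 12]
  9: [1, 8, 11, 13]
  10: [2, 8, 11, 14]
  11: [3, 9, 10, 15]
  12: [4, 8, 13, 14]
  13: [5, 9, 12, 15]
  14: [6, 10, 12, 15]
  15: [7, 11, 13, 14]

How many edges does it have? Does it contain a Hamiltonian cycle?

Q_4 has 16 * 4 / 2 = 32 edges.
Q_4 (d >= 2) always has a Hamiltonian cycle: a 4-bit cyclic Gray code visits every vertex exactly once and returns to the start.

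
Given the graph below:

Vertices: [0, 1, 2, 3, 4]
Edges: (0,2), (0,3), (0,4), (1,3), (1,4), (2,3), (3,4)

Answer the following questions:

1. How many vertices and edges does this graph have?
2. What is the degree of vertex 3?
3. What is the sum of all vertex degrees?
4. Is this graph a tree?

Count: 5 vertices, 7 edges.
Vertex 3 has neighbors [0, 1, 2, 4], degree = 4.
Handshaking lemma: 2 * 7 = 14.
A tree on 5 vertices has 4 edges. This graph has 7 edges (3 extra). Not a tree.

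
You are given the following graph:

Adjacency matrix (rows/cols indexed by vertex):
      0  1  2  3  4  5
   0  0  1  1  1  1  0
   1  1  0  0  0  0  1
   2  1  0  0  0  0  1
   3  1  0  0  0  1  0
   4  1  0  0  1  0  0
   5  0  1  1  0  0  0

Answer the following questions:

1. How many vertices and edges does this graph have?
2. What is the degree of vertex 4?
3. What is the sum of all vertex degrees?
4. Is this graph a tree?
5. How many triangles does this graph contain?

Count: 6 vertices, 7 edges.
Vertex 4 has neighbors [0, 3], degree = 2.
Handshaking lemma: 2 * 7 = 14.
A tree on 6 vertices has 5 edges. This graph has 7 edges (2 extra). Not a tree.
Number of triangles = 1.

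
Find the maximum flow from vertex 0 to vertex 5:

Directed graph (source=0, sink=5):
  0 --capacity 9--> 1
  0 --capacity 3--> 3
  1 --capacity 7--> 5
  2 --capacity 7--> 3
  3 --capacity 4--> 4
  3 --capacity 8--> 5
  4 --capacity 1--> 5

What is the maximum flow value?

Computing max flow:
  Flow on (0->1): 7/9
  Flow on (0->3): 3/3
  Flow on (1->5): 7/7
  Flow on (3->5): 3/8
Maximum flow = 10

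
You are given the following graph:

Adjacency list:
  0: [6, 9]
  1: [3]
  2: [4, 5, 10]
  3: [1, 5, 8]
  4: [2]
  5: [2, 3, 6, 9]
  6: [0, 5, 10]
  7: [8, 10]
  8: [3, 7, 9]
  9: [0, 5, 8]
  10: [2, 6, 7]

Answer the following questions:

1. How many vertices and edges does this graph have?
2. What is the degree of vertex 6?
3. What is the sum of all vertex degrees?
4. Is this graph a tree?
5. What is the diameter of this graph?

Count: 11 vertices, 14 edges.
Vertex 6 has neighbors [0, 5, 10], degree = 3.
Handshaking lemma: 2 * 14 = 28.
A tree on 11 vertices has 10 edges. This graph has 14 edges (4 extra). Not a tree.
Diameter (longest shortest path) = 4.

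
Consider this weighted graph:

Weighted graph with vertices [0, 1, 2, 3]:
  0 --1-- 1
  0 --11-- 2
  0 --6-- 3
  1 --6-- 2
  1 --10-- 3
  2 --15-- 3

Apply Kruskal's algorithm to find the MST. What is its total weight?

Applying Kruskal's algorithm (sort edges by weight, add if no cycle):
  Add (0,1) w=1
  Add (0,3) w=6
  Add (1,2) w=6
  Skip (1,3) w=10 (creates cycle)
  Skip (0,2) w=11 (creates cycle)
  Skip (2,3) w=15 (creates cycle)
MST weight = 13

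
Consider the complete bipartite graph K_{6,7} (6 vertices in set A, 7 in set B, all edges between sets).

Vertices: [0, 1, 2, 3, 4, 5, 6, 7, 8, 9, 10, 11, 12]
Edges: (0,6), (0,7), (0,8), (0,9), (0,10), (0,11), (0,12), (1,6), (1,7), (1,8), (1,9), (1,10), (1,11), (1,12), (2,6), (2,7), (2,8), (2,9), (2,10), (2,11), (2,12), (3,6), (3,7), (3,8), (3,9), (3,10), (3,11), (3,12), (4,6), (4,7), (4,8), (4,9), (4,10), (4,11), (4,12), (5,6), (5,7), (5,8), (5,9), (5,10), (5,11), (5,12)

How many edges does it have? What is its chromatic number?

K_{6,7} has 6 * 7 = 42 edges.
Bipartite graphs have chromatic number 2 (color each partition differently).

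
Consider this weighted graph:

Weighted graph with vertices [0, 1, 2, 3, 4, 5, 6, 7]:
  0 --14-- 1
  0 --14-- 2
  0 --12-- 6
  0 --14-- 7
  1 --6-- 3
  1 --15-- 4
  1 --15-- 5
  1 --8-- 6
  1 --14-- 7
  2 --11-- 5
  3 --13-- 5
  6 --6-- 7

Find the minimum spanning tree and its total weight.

Applying Kruskal's algorithm (sort edges by weight, add if no cycle):
  Add (1,3) w=6
  Add (6,7) w=6
  Add (1,6) w=8
  Add (2,5) w=11
  Add (0,6) w=12
  Add (3,5) w=13
  Skip (0,1) w=14 (creates cycle)
  Skip (0,2) w=14 (creates cycle)
  Skip (0,7) w=14 (creates cycle)
  Skip (1,7) w=14 (creates cycle)
  Add (1,4) w=15
  Skip (1,5) w=15 (creates cycle)
MST weight = 71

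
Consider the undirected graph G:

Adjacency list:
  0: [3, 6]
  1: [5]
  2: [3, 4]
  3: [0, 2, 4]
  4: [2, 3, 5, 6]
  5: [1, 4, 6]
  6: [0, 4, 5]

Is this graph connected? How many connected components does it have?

Checking connectivity: the graph has 1 connected component(s).
All vertices are reachable from each other. The graph IS connected.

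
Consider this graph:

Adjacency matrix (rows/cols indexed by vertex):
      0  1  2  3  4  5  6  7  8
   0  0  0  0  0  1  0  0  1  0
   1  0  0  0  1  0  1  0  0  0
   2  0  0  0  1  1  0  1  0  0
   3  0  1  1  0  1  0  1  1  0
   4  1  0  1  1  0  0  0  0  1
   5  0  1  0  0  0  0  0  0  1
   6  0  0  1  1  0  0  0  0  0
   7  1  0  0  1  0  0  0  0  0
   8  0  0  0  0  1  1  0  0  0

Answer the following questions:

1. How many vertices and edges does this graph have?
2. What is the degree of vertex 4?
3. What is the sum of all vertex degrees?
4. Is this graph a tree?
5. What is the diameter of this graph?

Count: 9 vertices, 12 edges.
Vertex 4 has neighbors [0, 2, 3, 8], degree = 4.
Handshaking lemma: 2 * 12 = 24.
A tree on 9 vertices has 8 edges. This graph has 12 edges (4 extra). Not a tree.
Diameter (longest shortest path) = 3.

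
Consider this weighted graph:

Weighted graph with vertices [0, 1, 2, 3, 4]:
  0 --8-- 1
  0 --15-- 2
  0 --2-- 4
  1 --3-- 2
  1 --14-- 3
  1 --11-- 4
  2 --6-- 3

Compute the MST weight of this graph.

Applying Kruskal's algorithm (sort edges by weight, add if no cycle):
  Add (0,4) w=2
  Add (1,2) w=3
  Add (2,3) w=6
  Add (0,1) w=8
  Skip (1,4) w=11 (creates cycle)
  Skip (1,3) w=14 (creates cycle)
  Skip (0,2) w=15 (creates cycle)
MST weight = 19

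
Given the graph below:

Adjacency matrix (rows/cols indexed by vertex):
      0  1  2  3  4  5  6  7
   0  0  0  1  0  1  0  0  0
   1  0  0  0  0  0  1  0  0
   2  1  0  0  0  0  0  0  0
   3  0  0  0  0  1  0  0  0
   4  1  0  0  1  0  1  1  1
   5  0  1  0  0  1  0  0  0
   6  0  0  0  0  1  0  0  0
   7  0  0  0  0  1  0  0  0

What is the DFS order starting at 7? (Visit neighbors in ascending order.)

DFS from vertex 7 (neighbors processed in ascending order):
Visit order: 7, 4, 0, 2, 3, 5, 1, 6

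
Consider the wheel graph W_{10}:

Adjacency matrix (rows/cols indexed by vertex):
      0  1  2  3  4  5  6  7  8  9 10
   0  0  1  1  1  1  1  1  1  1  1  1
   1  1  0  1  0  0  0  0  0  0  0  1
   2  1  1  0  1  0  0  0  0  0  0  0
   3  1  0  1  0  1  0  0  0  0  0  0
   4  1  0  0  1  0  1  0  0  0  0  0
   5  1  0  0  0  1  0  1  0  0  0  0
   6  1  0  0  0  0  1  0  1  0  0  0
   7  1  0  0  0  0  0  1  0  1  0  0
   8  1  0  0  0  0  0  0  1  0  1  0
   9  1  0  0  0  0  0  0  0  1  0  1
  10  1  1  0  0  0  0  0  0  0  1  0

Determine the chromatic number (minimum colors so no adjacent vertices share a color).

W_{10} = C_{10} plus a hub adjacent to every cycle vertex.
The outer cycle needs 2 colors (even cycle); the hub is adjacent to all of them so needs a fresh color.
Chromatic number = 2 + 1 = 3.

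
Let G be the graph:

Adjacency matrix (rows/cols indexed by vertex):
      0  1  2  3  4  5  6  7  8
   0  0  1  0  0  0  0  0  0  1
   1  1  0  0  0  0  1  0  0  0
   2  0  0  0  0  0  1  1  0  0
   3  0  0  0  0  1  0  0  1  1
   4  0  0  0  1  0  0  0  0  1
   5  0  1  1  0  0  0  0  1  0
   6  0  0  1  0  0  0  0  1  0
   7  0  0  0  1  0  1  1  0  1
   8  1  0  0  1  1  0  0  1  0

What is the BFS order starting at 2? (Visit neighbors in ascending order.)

BFS from vertex 2 (neighbors processed in ascending order):
Visit order: 2, 5, 6, 1, 7, 0, 3, 8, 4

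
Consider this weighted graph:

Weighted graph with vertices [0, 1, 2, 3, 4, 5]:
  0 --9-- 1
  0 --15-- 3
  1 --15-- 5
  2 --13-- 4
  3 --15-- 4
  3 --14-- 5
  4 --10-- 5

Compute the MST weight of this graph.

Applying Kruskal's algorithm (sort edges by weight, add if no cycle):
  Add (0,1) w=9
  Add (4,5) w=10
  Add (2,4) w=13
  Add (3,5) w=14
  Add (0,3) w=15
  Skip (1,5) w=15 (creates cycle)
  Skip (3,4) w=15 (creates cycle)
MST weight = 61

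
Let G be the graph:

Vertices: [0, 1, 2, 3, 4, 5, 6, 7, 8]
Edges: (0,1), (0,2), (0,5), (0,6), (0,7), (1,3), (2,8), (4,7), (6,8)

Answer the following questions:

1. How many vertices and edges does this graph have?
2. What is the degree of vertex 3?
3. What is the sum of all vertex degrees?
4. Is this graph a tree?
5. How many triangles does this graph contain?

Count: 9 vertices, 9 edges.
Vertex 3 has neighbors [1], degree = 1.
Handshaking lemma: 2 * 9 = 18.
A tree on 9 vertices has 8 edges. This graph has 9 edges (1 extra). Not a tree.
Number of triangles = 0.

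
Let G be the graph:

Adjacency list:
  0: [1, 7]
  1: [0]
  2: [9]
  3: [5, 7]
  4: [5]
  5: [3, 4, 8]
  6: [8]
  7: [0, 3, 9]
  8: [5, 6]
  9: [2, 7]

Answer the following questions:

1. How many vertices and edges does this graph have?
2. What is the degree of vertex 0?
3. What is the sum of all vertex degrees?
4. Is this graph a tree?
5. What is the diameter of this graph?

Count: 10 vertices, 9 edges.
Vertex 0 has neighbors [1, 7], degree = 2.
Handshaking lemma: 2 * 9 = 18.
A graph is a tree iff it is connected and has exactly n-1 edges. This graph is connected (all 10 vertices in one component) and has 10-1 = 9 edges. It is a tree.
Diameter (longest shortest path) = 6.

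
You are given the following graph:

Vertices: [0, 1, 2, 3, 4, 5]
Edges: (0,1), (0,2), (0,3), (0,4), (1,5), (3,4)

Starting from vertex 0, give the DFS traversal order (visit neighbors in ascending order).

DFS from vertex 0 (neighbors processed in ascending order):
Visit order: 0, 1, 5, 2, 3, 4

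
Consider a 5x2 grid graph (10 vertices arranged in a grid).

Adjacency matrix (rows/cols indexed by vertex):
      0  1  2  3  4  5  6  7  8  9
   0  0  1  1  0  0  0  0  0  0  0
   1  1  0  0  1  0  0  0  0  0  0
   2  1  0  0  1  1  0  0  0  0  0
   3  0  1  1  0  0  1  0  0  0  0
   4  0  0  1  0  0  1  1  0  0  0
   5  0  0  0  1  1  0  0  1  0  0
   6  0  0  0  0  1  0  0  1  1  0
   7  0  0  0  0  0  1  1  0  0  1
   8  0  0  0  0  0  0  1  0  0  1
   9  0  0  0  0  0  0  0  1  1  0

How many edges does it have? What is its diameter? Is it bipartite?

A 5x2 grid has 8 vertical edges and 5 horizontal edges.
Total edges = 8 + 5 = 13.
Diameter = (5-1) + (2-1) = 5 (corner to opposite corner).
Grid graphs are bipartite (checkerboard coloring).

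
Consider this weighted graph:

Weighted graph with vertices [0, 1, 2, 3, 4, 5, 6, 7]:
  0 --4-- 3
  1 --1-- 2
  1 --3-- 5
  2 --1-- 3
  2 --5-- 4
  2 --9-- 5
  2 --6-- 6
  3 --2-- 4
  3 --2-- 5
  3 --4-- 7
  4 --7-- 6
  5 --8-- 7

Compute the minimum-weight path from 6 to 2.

Using Dijkstra's algorithm from vertex 6:
Shortest path: 6 -> 2
Total weight: 6 = 6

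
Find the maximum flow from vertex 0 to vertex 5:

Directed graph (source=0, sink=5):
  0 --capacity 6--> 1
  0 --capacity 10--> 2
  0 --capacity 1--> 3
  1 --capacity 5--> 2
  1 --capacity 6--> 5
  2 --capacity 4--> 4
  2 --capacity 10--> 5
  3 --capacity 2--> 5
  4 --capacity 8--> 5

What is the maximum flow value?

Computing max flow:
  Flow on (0->1): 6/6
  Flow on (0->2): 10/10
  Flow on (0->3): 1/1
  Flow on (1->5): 6/6
  Flow on (2->5): 10/10
  Flow on (3->5): 1/2
Maximum flow = 17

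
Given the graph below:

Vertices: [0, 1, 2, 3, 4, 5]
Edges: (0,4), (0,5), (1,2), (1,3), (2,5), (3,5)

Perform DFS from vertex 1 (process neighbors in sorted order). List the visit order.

DFS from vertex 1 (neighbors processed in ascending order):
Visit order: 1, 2, 5, 0, 4, 3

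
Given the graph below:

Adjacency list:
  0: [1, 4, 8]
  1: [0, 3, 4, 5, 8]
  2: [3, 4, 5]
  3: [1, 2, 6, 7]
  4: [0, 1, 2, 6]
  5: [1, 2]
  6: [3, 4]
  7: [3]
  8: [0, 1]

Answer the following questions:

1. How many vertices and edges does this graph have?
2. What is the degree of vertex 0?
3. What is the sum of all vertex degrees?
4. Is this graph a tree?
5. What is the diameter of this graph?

Count: 9 vertices, 13 edges.
Vertex 0 has neighbors [1, 4, 8], degree = 3.
Handshaking lemma: 2 * 13 = 26.
A tree on 9 vertices has 8 edges. This graph has 13 edges (5 extra). Not a tree.
Diameter (longest shortest path) = 3.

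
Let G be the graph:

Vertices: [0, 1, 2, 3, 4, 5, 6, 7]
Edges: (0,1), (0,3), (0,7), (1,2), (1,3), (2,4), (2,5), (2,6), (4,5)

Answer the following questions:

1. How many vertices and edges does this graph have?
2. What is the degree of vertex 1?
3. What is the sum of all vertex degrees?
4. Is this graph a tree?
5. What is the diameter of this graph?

Count: 8 vertices, 9 edges.
Vertex 1 has neighbors [0, 2, 3], degree = 3.
Handshaking lemma: 2 * 9 = 18.
A tree on 8 vertices has 7 edges. This graph has 9 edges (2 extra). Not a tree.
Diameter (longest shortest path) = 4.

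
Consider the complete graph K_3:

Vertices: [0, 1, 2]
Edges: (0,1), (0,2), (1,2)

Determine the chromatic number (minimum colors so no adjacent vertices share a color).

In K_3, every vertex is adjacent to every other vertex.
Each vertex needs a unique color.
Chromatic number = 3.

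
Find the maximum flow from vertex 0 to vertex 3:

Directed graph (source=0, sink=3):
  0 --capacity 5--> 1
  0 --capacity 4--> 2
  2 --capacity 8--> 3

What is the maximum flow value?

Computing max flow:
  Flow on (0->2): 4/4
  Flow on (2->3): 4/8
Maximum flow = 4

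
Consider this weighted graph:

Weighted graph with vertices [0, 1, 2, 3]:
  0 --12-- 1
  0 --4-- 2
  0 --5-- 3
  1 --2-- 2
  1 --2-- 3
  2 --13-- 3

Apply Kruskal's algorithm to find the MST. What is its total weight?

Applying Kruskal's algorithm (sort edges by weight, add if no cycle):
  Add (1,3) w=2
  Add (1,2) w=2
  Add (0,2) w=4
  Skip (0,3) w=5 (creates cycle)
  Skip (0,1) w=12 (creates cycle)
  Skip (2,3) w=13 (creates cycle)
MST weight = 8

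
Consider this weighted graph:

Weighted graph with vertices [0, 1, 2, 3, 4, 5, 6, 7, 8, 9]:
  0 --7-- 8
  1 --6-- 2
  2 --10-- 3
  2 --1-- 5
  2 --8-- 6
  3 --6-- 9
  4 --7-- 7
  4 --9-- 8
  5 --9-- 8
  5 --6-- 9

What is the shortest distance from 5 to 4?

Using Dijkstra's algorithm from vertex 5:
Shortest path: 5 -> 8 -> 4
Total weight: 9 + 9 = 18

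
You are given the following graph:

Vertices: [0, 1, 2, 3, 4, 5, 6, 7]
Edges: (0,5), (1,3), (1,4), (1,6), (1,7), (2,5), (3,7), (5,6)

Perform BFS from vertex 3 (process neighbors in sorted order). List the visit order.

BFS from vertex 3 (neighbors processed in ascending order):
Visit order: 3, 1, 7, 4, 6, 5, 0, 2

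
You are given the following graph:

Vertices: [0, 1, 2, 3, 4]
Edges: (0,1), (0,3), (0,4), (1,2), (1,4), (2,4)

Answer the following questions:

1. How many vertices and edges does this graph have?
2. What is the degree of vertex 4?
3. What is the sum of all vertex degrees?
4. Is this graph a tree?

Count: 5 vertices, 6 edges.
Vertex 4 has neighbors [0, 1, 2], degree = 3.
Handshaking lemma: 2 * 6 = 12.
A tree on 5 vertices has 4 edges. This graph has 6 edges (2 extra). Not a tree.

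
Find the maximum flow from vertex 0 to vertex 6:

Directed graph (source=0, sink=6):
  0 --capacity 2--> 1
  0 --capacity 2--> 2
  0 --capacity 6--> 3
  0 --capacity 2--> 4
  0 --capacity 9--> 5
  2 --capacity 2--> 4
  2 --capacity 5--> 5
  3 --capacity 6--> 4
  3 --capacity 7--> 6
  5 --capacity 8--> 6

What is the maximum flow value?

Computing max flow:
  Flow on (0->3): 6/6
  Flow on (0->5): 8/9
  Flow on (3->6): 6/7
  Flow on (5->6): 8/8
Maximum flow = 14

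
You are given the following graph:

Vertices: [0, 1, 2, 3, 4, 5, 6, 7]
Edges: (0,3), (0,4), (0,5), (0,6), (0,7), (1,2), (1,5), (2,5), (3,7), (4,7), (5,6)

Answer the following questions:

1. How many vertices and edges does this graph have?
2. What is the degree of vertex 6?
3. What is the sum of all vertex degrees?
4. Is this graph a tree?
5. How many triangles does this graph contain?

Count: 8 vertices, 11 edges.
Vertex 6 has neighbors [0, 5], degree = 2.
Handshaking lemma: 2 * 11 = 22.
A tree on 8 vertices has 7 edges. This graph has 11 edges (4 extra). Not a tree.
Number of triangles = 4.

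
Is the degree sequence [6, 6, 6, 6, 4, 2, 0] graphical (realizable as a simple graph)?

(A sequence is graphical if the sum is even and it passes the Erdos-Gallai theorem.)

Sum of degrees = 30. Sum is even but fails Erdos-Gallai. The sequence is NOT graphical.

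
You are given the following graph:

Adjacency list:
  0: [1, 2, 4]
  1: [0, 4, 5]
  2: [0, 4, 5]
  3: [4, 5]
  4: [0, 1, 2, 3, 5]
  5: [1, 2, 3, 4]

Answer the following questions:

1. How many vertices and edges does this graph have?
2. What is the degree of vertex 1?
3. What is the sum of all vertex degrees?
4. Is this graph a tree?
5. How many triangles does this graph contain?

Count: 6 vertices, 10 edges.
Vertex 1 has neighbors [0, 4, 5], degree = 3.
Handshaking lemma: 2 * 10 = 20.
A tree on 6 vertices has 5 edges. This graph has 10 edges (5 extra). Not a tree.
Number of triangles = 5.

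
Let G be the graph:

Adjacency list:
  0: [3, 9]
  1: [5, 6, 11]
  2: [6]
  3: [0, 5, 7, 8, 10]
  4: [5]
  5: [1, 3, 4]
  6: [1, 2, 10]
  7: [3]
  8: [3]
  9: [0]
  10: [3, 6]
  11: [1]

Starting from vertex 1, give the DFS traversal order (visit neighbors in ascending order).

DFS from vertex 1 (neighbors processed in ascending order):
Visit order: 1, 5, 3, 0, 9, 7, 8, 10, 6, 2, 4, 11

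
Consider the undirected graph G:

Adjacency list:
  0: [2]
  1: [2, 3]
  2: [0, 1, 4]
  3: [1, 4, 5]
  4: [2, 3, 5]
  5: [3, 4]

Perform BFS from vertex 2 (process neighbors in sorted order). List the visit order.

BFS from vertex 2 (neighbors processed in ascending order):
Visit order: 2, 0, 1, 4, 3, 5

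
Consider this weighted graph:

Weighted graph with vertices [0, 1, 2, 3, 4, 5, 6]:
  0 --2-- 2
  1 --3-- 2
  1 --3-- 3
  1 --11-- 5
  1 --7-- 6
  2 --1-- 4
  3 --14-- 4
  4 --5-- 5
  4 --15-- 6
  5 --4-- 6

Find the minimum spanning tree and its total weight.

Applying Kruskal's algorithm (sort edges by weight, add if no cycle):
  Add (2,4) w=1
  Add (0,2) w=2
  Add (1,3) w=3
  Add (1,2) w=3
  Add (5,6) w=4
  Add (4,5) w=5
  Skip (1,6) w=7 (creates cycle)
  Skip (1,5) w=11 (creates cycle)
  Skip (3,4) w=14 (creates cycle)
  Skip (4,6) w=15 (creates cycle)
MST weight = 18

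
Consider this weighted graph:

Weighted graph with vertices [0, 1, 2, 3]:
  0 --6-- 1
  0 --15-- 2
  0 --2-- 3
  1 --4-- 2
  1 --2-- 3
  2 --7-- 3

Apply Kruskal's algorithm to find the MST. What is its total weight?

Applying Kruskal's algorithm (sort edges by weight, add if no cycle):
  Add (0,3) w=2
  Add (1,3) w=2
  Add (1,2) w=4
  Skip (0,1) w=6 (creates cycle)
  Skip (2,3) w=7 (creates cycle)
  Skip (0,2) w=15 (creates cycle)
MST weight = 8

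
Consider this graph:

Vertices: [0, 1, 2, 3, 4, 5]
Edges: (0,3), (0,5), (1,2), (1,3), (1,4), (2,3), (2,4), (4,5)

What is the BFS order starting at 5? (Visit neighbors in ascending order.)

BFS from vertex 5 (neighbors processed in ascending order):
Visit order: 5, 0, 4, 3, 1, 2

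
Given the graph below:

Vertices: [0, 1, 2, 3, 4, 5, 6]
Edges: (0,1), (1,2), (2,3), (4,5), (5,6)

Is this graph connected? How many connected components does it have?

Checking connectivity: the graph has 2 connected component(s).
Components: [[0, 1, 2, 3], [4, 5, 6]]. The graph is NOT connected.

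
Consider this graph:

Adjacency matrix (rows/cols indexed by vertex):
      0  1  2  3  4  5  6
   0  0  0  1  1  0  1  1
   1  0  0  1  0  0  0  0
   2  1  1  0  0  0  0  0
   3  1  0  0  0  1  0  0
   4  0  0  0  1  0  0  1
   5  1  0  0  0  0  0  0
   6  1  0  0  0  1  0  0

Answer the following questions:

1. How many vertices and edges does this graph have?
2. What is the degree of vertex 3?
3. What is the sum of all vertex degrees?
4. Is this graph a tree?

Count: 7 vertices, 7 edges.
Vertex 3 has neighbors [0, 4], degree = 2.
Handshaking lemma: 2 * 7 = 14.
A tree on 7 vertices has 6 edges. This graph has 7 edges (1 extra). Not a tree.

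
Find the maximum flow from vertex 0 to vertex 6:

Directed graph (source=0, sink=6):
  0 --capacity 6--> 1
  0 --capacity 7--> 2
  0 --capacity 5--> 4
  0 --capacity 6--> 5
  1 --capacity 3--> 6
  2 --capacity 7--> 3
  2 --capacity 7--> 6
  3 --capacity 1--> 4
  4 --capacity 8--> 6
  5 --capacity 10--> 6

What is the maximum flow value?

Computing max flow:
  Flow on (0->1): 3/6
  Flow on (0->2): 7/7
  Flow on (0->4): 5/5
  Flow on (0->5): 6/6
  Flow on (1->6): 3/3
  Flow on (2->6): 7/7
  Flow on (4->6): 5/8
  Flow on (5->6): 6/10
Maximum flow = 21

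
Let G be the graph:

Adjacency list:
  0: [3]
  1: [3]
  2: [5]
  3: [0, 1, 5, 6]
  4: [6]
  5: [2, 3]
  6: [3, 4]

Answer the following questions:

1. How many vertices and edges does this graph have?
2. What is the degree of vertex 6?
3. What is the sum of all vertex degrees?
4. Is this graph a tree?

Count: 7 vertices, 6 edges.
Vertex 6 has neighbors [3, 4], degree = 2.
Handshaking lemma: 2 * 6 = 12.
A graph is a tree iff it is connected and has exactly n-1 edges. This graph is connected (all 7 vertices in one component) and has 7-1 = 6 edges. It is a tree.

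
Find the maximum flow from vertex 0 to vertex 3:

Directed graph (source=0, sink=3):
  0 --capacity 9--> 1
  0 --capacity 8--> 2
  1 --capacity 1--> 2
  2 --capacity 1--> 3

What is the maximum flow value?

Computing max flow:
  Flow on (0->1): 1/9
  Flow on (1->2): 1/1
  Flow on (2->3): 1/1
Maximum flow = 1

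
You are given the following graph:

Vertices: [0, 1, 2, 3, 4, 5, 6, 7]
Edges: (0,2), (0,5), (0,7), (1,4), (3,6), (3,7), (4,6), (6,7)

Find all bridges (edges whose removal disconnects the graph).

A bridge is an edge whose removal increases the number of connected components.
Bridges found: (0,2), (0,5), (0,7), (1,4), (4,6)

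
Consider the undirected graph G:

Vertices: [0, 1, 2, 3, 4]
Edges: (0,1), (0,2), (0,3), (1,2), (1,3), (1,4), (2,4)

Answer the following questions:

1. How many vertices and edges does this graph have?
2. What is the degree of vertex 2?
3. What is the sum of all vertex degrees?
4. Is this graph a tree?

Count: 5 vertices, 7 edges.
Vertex 2 has neighbors [0, 1, 4], degree = 3.
Handshaking lemma: 2 * 7 = 14.
A tree on 5 vertices has 4 edges. This graph has 7 edges (3 extra). Not a tree.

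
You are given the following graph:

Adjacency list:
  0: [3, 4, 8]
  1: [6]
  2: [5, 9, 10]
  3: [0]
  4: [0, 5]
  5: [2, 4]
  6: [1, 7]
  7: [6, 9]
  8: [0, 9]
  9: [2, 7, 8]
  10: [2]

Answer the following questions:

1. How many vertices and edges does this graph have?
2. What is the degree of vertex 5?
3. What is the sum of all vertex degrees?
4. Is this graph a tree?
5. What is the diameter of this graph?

Count: 11 vertices, 11 edges.
Vertex 5 has neighbors [2, 4], degree = 2.
Handshaking lemma: 2 * 11 = 22.
A tree on 11 vertices has 10 edges. This graph has 11 edges (1 extra). Not a tree.
Diameter (longest shortest path) = 6.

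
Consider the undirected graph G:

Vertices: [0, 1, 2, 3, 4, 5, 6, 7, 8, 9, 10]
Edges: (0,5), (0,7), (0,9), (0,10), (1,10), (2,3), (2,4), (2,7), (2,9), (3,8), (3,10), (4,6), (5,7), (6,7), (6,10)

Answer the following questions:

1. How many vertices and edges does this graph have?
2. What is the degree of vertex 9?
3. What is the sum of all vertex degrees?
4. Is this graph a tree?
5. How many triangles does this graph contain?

Count: 11 vertices, 15 edges.
Vertex 9 has neighbors [0, 2], degree = 2.
Handshaking lemma: 2 * 15 = 30.
A tree on 11 vertices has 10 edges. This graph has 15 edges (5 extra). Not a tree.
Number of triangles = 1.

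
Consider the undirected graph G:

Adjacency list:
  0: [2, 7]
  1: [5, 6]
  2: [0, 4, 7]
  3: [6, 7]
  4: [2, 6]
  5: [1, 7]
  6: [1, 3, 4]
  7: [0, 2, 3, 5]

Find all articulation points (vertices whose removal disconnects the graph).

No articulation points. The graph is biconnected.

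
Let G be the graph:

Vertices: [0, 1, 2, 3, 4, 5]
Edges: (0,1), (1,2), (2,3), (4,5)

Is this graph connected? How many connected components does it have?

Checking connectivity: the graph has 2 connected component(s).
Components: [[0, 1, 2, 3], [4, 5]]. The graph is NOT connected.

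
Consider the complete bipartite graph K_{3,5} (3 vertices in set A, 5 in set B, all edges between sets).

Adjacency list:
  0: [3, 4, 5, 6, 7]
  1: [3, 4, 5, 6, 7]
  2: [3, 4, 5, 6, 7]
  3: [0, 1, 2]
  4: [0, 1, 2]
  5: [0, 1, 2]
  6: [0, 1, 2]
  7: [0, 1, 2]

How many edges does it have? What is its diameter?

K_{3,5} has 3 * 5 = 15 edges.
Any vertex reaches any opposite-side vertex in 1 step; same-side vertices reach in 2 steps via any opposite-side vertex.
Diameter = 2.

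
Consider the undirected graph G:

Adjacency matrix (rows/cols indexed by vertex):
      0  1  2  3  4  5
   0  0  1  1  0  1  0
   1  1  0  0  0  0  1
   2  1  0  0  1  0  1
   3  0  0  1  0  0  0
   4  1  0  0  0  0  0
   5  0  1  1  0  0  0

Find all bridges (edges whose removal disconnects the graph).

A bridge is an edge whose removal increases the number of connected components.
Bridges found: (0,4), (2,3)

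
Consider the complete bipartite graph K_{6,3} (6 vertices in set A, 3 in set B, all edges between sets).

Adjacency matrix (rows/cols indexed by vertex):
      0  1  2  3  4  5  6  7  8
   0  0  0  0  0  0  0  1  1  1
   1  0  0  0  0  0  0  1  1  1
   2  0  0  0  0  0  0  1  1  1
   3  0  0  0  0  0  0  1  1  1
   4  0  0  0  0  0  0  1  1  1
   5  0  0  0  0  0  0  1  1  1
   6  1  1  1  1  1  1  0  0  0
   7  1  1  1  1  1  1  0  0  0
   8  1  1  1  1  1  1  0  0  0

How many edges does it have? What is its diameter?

K_{6,3} has 6 * 3 = 18 edges.
Any vertex reaches any opposite-side vertex in 1 step; same-side vertices reach in 2 steps via any opposite-side vertex.
Diameter = 2.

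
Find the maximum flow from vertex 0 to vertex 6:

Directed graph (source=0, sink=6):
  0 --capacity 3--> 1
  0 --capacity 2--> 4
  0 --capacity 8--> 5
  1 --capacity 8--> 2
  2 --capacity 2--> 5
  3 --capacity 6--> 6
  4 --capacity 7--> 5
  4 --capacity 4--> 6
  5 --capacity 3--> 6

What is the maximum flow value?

Computing max flow:
  Flow on (0->4): 2/2
  Flow on (0->5): 3/8
  Flow on (4->6): 2/4
  Flow on (5->6): 3/3
Maximum flow = 5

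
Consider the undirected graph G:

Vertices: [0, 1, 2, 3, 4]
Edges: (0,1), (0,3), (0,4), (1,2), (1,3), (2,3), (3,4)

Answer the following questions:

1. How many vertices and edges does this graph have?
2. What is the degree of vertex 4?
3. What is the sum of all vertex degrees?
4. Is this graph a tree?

Count: 5 vertices, 7 edges.
Vertex 4 has neighbors [0, 3], degree = 2.
Handshaking lemma: 2 * 7 = 14.
A tree on 5 vertices has 4 edges. This graph has 7 edges (3 extra). Not a tree.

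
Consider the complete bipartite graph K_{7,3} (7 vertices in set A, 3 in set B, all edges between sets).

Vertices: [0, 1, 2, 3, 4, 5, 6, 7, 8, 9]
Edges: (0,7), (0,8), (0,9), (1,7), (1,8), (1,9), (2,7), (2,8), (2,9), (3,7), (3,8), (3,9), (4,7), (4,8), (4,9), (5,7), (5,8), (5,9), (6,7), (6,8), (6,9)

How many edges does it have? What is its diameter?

K_{7,3} has 7 * 3 = 21 edges.
Any vertex reaches any opposite-side vertex in 1 step; same-side vertices reach in 2 steps via any opposite-side vertex.
Diameter = 2.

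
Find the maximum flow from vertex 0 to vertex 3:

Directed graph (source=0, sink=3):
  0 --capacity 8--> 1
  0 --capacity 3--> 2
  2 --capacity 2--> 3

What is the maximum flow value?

Computing max flow:
  Flow on (0->2): 2/3
  Flow on (2->3): 2/2
Maximum flow = 2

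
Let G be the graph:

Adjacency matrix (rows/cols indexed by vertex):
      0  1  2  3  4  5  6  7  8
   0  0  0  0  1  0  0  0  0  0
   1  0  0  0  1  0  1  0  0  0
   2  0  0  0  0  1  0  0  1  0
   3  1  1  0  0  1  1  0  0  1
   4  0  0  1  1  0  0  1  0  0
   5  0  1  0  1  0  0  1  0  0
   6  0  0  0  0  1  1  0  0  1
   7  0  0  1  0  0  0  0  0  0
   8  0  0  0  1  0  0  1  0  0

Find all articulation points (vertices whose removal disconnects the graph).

An articulation point is a vertex whose removal disconnects the graph.
Articulation points: [2, 3, 4]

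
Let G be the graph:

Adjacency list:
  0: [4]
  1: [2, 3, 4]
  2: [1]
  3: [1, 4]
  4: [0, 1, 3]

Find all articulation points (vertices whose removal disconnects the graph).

An articulation point is a vertex whose removal disconnects the graph.
Articulation points: [1, 4]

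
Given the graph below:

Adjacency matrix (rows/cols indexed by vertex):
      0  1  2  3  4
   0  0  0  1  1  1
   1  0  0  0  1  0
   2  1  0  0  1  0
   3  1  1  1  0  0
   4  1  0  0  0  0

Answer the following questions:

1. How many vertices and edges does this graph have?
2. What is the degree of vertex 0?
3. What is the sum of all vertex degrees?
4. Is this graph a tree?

Count: 5 vertices, 5 edges.
Vertex 0 has neighbors [2, 3, 4], degree = 3.
Handshaking lemma: 2 * 5 = 10.
A tree on 5 vertices has 4 edges. This graph has 5 edges (1 extra). Not a tree.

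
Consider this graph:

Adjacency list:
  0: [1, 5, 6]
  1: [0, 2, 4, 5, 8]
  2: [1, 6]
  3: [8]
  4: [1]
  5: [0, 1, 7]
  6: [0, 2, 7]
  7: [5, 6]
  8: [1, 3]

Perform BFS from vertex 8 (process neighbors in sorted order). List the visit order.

BFS from vertex 8 (neighbors processed in ascending order):
Visit order: 8, 1, 3, 0, 2, 4, 5, 6, 7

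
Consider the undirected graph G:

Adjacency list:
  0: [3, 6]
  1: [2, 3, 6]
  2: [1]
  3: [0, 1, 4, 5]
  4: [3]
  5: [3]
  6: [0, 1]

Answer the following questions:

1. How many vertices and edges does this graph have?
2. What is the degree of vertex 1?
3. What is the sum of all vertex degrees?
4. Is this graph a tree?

Count: 7 vertices, 7 edges.
Vertex 1 has neighbors [2, 3, 6], degree = 3.
Handshaking lemma: 2 * 7 = 14.
A tree on 7 vertices has 6 edges. This graph has 7 edges (1 extra). Not a tree.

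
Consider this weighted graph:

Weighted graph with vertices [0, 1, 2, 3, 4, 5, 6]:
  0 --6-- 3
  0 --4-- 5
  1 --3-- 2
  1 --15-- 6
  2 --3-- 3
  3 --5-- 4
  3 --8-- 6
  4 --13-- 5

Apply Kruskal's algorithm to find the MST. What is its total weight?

Applying Kruskal's algorithm (sort edges by weight, add if no cycle):
  Add (1,2) w=3
  Add (2,3) w=3
  Add (0,5) w=4
  Add (3,4) w=5
  Add (0,3) w=6
  Add (3,6) w=8
  Skip (4,5) w=13 (creates cycle)
  Skip (1,6) w=15 (creates cycle)
MST weight = 29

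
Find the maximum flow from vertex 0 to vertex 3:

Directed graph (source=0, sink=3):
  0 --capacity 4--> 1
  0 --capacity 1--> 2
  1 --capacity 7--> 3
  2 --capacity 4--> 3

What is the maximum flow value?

Computing max flow:
  Flow on (0->1): 4/4
  Flow on (0->2): 1/1
  Flow on (1->3): 4/7
  Flow on (2->3): 1/4
Maximum flow = 5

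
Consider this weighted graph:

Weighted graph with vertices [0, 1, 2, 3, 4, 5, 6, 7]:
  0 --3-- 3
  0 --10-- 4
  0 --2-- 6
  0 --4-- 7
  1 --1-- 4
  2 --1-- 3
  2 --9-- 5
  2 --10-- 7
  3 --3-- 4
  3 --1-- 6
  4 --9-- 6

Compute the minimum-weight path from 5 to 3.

Using Dijkstra's algorithm from vertex 5:
Shortest path: 5 -> 2 -> 3
Total weight: 9 + 1 = 10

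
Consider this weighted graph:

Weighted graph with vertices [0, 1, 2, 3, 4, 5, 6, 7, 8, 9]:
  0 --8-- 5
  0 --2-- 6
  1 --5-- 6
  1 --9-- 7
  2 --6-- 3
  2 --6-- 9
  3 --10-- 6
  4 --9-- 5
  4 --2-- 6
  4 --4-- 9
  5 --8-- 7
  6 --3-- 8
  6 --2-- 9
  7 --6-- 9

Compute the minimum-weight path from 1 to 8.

Using Dijkstra's algorithm from vertex 1:
Shortest path: 1 -> 6 -> 8
Total weight: 5 + 3 = 8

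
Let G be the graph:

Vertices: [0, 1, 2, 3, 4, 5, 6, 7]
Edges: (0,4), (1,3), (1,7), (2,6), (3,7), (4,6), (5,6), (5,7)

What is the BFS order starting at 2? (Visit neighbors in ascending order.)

BFS from vertex 2 (neighbors processed in ascending order):
Visit order: 2, 6, 4, 5, 0, 7, 1, 3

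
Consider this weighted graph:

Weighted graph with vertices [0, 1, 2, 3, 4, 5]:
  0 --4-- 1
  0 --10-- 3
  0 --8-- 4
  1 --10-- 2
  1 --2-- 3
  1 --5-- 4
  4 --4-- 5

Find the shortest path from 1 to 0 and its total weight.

Using Dijkstra's algorithm from vertex 1:
Shortest path: 1 -> 0
Total weight: 4 = 4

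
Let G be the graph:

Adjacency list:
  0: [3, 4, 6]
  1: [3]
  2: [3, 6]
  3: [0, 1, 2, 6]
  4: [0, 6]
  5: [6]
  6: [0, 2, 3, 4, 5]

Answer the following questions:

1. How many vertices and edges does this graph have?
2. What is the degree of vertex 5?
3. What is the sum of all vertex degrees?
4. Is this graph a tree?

Count: 7 vertices, 9 edges.
Vertex 5 has neighbors [6], degree = 1.
Handshaking lemma: 2 * 9 = 18.
A tree on 7 vertices has 6 edges. This graph has 9 edges (3 extra). Not a tree.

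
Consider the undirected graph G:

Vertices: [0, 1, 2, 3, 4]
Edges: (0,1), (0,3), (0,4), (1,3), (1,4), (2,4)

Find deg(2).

Vertex 2 has neighbors [4], so deg(2) = 1.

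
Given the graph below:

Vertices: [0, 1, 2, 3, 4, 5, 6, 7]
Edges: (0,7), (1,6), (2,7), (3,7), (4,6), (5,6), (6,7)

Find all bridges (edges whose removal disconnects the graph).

A bridge is an edge whose removal increases the number of connected components.
Bridges found: (0,7), (1,6), (2,7), (3,7), (4,6), (5,6), (6,7)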